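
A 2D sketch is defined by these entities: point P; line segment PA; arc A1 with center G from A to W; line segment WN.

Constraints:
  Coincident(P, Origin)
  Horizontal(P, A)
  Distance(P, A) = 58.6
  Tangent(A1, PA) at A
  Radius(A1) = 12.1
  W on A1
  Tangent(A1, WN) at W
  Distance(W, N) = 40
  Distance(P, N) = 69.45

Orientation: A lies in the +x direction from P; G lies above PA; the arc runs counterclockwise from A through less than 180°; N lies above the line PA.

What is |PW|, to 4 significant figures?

71.16

Checks: |GW| = 12.10 ✓; ∠(GW, WN) = 90.00° ✓; |WN| = 40.00 ✓; |PN| = 69.45 ✓.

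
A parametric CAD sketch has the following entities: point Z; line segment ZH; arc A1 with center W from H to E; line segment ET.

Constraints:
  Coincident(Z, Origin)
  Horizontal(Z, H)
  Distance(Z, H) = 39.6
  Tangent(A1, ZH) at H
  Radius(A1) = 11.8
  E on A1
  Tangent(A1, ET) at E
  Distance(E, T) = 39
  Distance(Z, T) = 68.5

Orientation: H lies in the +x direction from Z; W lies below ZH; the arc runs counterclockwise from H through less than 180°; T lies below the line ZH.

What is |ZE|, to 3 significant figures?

33.2

Checks: ∠(WH, HZ) = 90.00° ✓; |WE| = 11.80 ✓; ∠(WE, ET) = 90.00° ✓; |ET| = 39.00 ✓; |ZT| = 68.50 ✓.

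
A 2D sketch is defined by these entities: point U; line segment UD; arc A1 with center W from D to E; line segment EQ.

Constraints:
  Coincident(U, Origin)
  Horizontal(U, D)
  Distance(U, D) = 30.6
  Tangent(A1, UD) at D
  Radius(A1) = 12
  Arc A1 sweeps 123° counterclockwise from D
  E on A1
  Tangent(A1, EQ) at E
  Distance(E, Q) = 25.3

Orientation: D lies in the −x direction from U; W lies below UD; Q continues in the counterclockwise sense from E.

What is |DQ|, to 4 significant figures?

39.93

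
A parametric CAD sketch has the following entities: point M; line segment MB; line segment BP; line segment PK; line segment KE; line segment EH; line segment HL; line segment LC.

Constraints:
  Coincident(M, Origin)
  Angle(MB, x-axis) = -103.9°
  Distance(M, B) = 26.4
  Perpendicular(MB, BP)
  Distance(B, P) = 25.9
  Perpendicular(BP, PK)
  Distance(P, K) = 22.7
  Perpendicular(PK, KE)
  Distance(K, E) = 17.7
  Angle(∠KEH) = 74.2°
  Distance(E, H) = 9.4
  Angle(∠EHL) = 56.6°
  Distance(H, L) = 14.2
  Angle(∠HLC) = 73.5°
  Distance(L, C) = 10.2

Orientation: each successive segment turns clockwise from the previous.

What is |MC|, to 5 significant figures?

10.965

M is at the origin; MB runs at -103.9° with length 26.4, so B = (-6.3420, -25.627). MB is perpendicular to BP, so BP runs at 166.10°; with |BP| = 25.9, P = (-31.484, -19.405). BP ⟂ PK, so PK runs at 76.100°; with |PK| = 22.7, K = (-26.030, 2.6303). The perpendicularity gives KE at right angles to PK, so KE runs at -13.900°; with |KE| = 17.7, E = (-8.8487, -1.6218). ∠KEH = 74.2° gives EH at -119.70° from the x-axis; with |EH| = 9.4, H = (-13.506, -9.7869). ∠EHL = 56.6° gives HL at 116.90° from the x-axis; with |HL| = 14.2, L = (-19.931, 2.8766). ∠HLC = 73.5° gives LC at 10.400° from the x-axis; with |LC| = 10.2, C = (-9.8982, 4.7179). Then |MC| = |C − M| = 10.965.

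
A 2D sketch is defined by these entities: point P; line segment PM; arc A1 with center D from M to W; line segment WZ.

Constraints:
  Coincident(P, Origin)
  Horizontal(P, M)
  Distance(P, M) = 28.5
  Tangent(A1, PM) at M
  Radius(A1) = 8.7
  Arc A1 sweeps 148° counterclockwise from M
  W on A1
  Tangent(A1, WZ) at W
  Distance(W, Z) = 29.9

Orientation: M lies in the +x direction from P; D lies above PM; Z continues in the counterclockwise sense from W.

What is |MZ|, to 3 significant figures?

38.1

P is at the origin; P and M share the same y with |PM| = 28.5 and M on the +x side, so M = (28.5, 0.00). The tangent condition forces DM to be normal to PM, so D = M + (0, 8.7) = (28.5, 8.70). On A1, M sits at bearing -90° from D; a 148° counterclockwise sweep puts W at bearing 58°, so W = D + 8.7·(cos 58°, sin 58°) = (33.1, 16.1). A1 meets WZ tangentially, so DW is at right angles to WZ, so WZ runs along (−sin 58°, cos 58°); with |WZ| = 29.9, Z = (7.75, 31.9). Then |MZ| = |Z − M| = 38.1.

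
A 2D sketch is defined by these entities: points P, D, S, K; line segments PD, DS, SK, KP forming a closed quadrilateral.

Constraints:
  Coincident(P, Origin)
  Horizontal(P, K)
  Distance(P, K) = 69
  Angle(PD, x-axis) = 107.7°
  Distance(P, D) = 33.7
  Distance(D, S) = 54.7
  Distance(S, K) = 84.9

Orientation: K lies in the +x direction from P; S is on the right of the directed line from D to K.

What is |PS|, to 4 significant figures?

25.94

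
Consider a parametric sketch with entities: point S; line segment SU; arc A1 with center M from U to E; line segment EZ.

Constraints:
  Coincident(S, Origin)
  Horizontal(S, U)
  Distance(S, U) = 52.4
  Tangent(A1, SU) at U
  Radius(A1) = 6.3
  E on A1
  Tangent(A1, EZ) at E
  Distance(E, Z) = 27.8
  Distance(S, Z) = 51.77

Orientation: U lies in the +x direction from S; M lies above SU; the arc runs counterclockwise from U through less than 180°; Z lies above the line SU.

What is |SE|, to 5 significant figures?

58.292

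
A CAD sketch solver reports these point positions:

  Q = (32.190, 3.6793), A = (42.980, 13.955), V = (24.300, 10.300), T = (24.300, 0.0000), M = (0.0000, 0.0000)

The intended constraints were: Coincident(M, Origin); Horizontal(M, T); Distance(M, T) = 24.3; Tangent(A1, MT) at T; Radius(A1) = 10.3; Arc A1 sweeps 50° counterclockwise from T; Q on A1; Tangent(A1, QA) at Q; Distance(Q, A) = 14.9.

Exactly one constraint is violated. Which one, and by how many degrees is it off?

Tangent(A1, QA) at Q — off by 6.40°.

M = (0.00, 0.00) ✓; M.y = 0.00, T.y = 0.00 ✓; |MT| = 24.30 ✓; ∠(VT, TM) = 90.00° ✓; |VT| = 10.30 ✓; bearing(V→Q) − bearing(V→T) = 50.00° ✓; |VQ| = 10.30 ✓; ∠(VQ, QA) = 96.40° ✗; |QA| = 14.90 ✓.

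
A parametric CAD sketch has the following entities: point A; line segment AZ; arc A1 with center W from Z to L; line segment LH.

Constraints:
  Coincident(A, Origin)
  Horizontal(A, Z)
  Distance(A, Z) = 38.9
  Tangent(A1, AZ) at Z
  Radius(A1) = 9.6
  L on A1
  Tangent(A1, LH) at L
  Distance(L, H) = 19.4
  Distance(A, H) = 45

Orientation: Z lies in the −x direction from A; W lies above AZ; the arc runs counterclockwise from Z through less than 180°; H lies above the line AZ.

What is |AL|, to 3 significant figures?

31.6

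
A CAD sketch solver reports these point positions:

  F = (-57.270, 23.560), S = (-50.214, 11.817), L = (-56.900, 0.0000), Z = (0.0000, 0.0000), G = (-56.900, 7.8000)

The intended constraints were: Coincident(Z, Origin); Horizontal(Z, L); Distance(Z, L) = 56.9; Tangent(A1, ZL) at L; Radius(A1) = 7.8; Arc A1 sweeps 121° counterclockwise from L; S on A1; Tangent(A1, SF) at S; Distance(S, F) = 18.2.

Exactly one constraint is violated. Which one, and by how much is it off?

Distance(S, F) = 18.2 — off by 4.50.

Z = (0.00, 0.00) ✓; Z.y = 0.00, L.y = 0.00 ✓; |ZL| = 56.90 ✓; ∠(GL, LZ) = 90.00° ✓; |GL| = 7.800 ✓; bearing(G→S) − bearing(G→L) = 121.0° ✓; |GS| = 7.800 ✓; ∠(GS, SF) = 90.00° ✓; |SF| = 13.70 ✗.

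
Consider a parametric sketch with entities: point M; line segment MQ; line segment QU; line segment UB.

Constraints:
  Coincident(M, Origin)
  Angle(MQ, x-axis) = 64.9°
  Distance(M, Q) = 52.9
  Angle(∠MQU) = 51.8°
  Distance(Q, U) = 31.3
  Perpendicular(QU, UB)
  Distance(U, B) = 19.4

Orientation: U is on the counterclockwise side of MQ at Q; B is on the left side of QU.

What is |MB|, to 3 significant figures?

22.2

M is at the origin; MQ runs at 64.9° with length 52.9, so Q = 52.9·(cos 64.9°, sin 64.9°) = (22.4, 47.9). ∠MQU = 51.8°, so QU runs at 64.9° + (180° − 51.8°) = 193° from the x-axis; with |QU| = 31.3, U = Q + 31.3·(cos 193°, sin 193°) = (-8.05, 40.8). The perpendicularity gives UB at right angles to QU; with |UB| = 19.4 on the left of QU, B = U + 19.4·(0.227, -0.974) = (-3.65, 21.9). Then |MB| = |B − M| = 22.2.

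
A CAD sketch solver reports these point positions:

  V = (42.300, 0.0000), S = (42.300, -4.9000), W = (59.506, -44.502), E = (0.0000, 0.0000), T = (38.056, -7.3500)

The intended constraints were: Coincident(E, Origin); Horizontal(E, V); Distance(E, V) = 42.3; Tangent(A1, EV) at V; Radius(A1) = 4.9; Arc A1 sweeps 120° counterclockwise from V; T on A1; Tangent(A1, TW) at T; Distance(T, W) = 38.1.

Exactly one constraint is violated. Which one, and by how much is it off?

Distance(T, W) = 38.1 — off by 4.80.

E = (0.00, 0.00) ✓; E.y = 0.00, V.y = 0.00 ✓; |EV| = 42.30 ✓; ∠(SV, VE) = 90.00° ✓; |SV| = 4.900 ✓; bearing(S→T) − bearing(S→V) = 120.0° ✓; |ST| = 4.900 ✓; ∠(ST, TW) = 90.00° ✓; |TW| = 42.90 ✗.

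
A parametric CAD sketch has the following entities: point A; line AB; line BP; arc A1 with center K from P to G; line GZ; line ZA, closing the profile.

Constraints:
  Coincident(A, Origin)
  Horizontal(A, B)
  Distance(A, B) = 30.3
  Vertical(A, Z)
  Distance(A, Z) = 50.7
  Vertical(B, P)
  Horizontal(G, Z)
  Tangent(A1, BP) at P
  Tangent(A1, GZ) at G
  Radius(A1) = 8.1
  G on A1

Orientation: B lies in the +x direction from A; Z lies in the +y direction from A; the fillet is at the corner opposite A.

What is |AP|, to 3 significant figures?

52.3

The virtual corner opposite A is at (30.3, 50.7). Since A1 is tangent to BP there, KP ⟂ BP and since A1 is tangent to GZ there, KG ⟂ GZ, with radius 8.1, so the center K sits 8.1 in from both sides at K = (22.2, 42.6). That places the tangent points at P = (30.3, 42.6) on BP and G = (22.2, 50.7) on GZ. Then |AP| = |P − A| = 52.3.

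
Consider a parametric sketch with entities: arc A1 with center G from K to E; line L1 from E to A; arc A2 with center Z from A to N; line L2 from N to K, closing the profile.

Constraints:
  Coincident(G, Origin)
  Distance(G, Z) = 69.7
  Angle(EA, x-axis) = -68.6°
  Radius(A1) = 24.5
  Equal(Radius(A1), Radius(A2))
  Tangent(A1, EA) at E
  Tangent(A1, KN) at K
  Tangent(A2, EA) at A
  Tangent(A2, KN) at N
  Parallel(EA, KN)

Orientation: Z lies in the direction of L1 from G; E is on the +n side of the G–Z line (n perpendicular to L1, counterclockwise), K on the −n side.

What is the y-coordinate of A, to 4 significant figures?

-55.96

Tangency of A1 to both parallel lines with radius 24.5 puts E and K at G ± 24.5·n: E = (22.81, 8.939), K = (-22.81, -8.939). Equal radii place A and N the same way about Z: A = Z + 24.5·n = (48.24, -55.96), N = Z − 24.5·n = (2.621, -73.83). So A.y = -55.96.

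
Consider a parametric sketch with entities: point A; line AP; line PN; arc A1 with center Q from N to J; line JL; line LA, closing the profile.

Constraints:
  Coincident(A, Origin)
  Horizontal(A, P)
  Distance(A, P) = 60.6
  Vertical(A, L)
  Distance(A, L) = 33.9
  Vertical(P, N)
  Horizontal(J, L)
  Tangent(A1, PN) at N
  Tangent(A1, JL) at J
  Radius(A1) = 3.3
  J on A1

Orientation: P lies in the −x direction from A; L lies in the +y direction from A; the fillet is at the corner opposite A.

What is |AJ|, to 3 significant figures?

66.6

The virtual corner opposite A is at (-60.6, 33.9). A1 meets PN tangentially, so QN is at right angles to PN and tangency of A1 to JL means the radius QJ is perpendicular to JL, with radius 3.3, so the center Q sits 3.3 in from both sides at Q = (-57.3, 30.6). That places the tangent points at N = (-60.6, 30.6) on PN and J = (-57.3, 33.9) on JL. Then |AJ| = |J − A| = 66.6.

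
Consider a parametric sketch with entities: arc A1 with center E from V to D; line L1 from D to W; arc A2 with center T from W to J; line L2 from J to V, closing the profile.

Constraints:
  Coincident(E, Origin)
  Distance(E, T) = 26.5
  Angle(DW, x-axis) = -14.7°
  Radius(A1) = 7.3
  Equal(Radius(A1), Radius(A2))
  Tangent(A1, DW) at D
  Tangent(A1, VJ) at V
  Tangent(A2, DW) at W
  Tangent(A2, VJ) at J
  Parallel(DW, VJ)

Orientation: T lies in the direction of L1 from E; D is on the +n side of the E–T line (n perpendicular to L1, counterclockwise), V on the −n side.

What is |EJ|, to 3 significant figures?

27.5

The slot axis is L1's direction at -14.7°, so u = (cos -14.7°, sin -14.7°) = (0.967, -0.254) and n = (−sin -14.7°, cos -14.7°) = (0.254, 0.967). E is at the origin and T lies 26.5 along u from E, so T = 26.5·u = (25.6, -6.72). Tangency of A1 to both parallel lines with radius 7.3 puts D and V at E ± 7.3·n: D = (1.85, 7.06), V = (-1.85, -7.06). Equal radii place W and J the same way about T: W = T + 7.3·n = (27.5, 0.336), J = T − 7.3·n = (23.8, -13.8). Then |EJ| = |J − E| = 27.5.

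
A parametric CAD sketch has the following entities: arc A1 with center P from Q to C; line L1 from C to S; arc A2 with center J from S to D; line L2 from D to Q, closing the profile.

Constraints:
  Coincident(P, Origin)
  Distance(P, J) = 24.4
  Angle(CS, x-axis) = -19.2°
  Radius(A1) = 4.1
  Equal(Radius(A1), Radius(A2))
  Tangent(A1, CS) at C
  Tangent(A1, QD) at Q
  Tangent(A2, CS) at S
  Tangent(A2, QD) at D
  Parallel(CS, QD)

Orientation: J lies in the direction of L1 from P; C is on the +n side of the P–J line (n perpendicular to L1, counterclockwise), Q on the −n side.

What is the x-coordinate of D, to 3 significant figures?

21.7

Tangency of A1 to both parallel lines with radius 4.1 puts C and Q at P ± 4.1·n: C = (1.35, 3.87), Q = (-1.35, -3.87). Equal radii place S and D the same way about J: S = J + 4.1·n = (24.4, -4.15), D = J − 4.1·n = (21.7, -11.9). So D.x = 21.7.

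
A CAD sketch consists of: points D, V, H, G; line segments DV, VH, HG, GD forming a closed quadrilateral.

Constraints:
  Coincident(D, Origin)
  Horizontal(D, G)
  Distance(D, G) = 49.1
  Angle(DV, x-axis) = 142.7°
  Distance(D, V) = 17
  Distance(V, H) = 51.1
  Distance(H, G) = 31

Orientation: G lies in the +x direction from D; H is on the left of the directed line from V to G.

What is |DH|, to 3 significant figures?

44.2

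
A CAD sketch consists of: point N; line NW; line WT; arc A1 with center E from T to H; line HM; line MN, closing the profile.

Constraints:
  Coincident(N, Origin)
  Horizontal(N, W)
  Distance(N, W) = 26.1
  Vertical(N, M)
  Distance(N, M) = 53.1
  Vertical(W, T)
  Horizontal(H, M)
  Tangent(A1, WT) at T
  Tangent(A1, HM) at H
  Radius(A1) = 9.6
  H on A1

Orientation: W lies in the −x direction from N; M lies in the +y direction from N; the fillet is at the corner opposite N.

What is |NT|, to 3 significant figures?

50.7

The virtual corner opposite N is at (-26.1, 53.1). Since A1 is tangent to WT there, ET ⟂ WT and the tangent condition forces EH to be normal to HM, with radius 9.6, so the center E sits 9.6 in from both sides at E = (-16.5, 43.5). That places the tangent points at T = (-26.1, 43.5) on WT and H = (-16.5, 53.1) on HM. Then |NT| = |T − N| = 50.7.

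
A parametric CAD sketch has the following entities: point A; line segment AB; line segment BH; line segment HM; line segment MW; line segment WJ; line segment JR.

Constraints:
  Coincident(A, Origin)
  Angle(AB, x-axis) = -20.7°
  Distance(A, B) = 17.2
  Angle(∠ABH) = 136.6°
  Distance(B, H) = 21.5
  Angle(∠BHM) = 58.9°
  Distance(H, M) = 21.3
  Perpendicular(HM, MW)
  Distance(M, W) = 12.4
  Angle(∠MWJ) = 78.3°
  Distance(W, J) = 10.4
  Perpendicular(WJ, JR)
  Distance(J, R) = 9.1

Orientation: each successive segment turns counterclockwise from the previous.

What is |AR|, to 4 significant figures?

26.16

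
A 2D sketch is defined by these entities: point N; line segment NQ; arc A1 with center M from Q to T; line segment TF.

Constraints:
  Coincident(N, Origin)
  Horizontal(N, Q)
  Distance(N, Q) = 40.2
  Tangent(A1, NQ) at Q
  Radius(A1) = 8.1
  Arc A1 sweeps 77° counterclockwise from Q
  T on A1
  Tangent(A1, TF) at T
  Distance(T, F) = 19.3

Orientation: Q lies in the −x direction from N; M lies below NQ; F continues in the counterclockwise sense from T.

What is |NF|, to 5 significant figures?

58.125

On A1, Q sits at bearing 90° from M; a 77° counterclockwise sweep puts T at bearing 167°, so T = M + 8.1·(cos 167°, sin 167°) = (-48.092, -6.2779). Tangency of A1 to TF means the radius MT is perpendicular to TF, so TF runs along (−sin 167°, cos 167°); with |TF| = 19.3, F = (-52.434, -25.083). Then |NF| = |F − N| = 58.125.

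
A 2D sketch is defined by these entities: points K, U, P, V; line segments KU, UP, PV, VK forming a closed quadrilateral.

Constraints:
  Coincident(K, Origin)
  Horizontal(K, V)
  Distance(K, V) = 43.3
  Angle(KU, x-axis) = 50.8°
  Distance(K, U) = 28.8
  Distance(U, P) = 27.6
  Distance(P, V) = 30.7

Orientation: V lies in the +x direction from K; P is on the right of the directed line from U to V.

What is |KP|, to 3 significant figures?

13.8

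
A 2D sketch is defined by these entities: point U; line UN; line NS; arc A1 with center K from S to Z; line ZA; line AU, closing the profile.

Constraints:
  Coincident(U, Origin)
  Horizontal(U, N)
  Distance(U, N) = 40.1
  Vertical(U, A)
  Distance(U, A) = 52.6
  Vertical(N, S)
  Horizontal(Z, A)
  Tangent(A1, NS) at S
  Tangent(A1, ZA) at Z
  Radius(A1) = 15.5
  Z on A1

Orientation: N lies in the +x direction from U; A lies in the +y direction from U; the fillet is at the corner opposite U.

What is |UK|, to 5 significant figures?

44.515

UA is vertical with |UA| = 52.6 and A on the +y side, so A = (0.0000, 52.600). The virtual corner opposite U is at (40.100, 52.600). Tangency of A1 to NS means the radius KS is perpendicular to NS and the tangent condition forces KZ to be normal to ZA, with radius 15.5, so the center K sits 15.5 in from both sides at K = (24.600, 37.100). Then |UK| = |K − U| = 44.515.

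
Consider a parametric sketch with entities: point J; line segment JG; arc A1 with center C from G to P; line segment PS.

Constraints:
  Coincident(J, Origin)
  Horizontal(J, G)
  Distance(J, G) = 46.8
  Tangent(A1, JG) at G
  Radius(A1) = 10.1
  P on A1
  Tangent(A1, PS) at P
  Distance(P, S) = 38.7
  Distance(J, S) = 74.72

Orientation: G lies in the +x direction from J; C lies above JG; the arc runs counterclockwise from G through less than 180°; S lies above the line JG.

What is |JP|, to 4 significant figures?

57.81

Checks: |CP| = 10.10 ✓; ∠(CP, PS) = 90.00° ✓; |PS| = 38.70 ✓; |JS| = 74.72 ✓.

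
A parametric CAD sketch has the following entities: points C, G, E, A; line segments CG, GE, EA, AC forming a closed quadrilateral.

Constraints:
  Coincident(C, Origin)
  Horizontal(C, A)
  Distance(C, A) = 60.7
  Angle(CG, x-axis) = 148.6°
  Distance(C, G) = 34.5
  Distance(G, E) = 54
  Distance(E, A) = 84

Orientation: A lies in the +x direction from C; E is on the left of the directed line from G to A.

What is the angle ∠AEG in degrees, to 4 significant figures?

80.34°

C is at the origin; CA is horizontal with |CA| = 60.7 and A in +x, so A = (60.7, 0). CG runs at 148.6° with |CG| = 34.5, so G = (-29.45, 17.97). E is determined by |GE| = 54.0 and |EA| = 84.0 together: it lies at the intersection of circle(G, 54.0) and circle(A, 84.0). With |GA| = 91.92, the foot of the radical line on GA is 23.44 from G and the perpendicular offset is √(54.0² − 23.44²) = 48.65. Taking the left-of-GA solution: E = (3.054, 61.10).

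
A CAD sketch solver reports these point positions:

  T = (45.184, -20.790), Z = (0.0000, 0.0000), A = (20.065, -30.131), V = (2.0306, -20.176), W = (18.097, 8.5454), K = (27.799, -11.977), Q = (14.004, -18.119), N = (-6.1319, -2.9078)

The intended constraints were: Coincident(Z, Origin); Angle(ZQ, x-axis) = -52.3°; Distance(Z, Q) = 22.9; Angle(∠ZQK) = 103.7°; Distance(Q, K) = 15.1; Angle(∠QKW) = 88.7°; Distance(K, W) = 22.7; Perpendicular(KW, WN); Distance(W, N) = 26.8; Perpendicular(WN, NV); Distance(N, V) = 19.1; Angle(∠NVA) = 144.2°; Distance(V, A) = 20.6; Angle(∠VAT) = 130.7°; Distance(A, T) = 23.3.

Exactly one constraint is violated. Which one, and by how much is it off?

Distance(A, T) = 23.3 — off by 3.50.

Z = (0.00, 0.00) ✓; ZQ at -52.30° ✓; |ZQ| = 22.90 ✓; ∠ZQK = 103.7° ✓; |QK| = 15.10 ✓; ∠QKW = 88.70° ✓; |KW| = 22.70 ✓; ∠(KW, WN) = 90.00° ✓; |WN| = 26.80 ✓; ∠(WN, NV) = 90.00° ✓; |NV| = 19.10 ✓; ∠NVA = 144.2° ✓; |VA| = 20.60 ✓; ∠VAT = 130.7° ✓; |AT| = 26.80 ✗.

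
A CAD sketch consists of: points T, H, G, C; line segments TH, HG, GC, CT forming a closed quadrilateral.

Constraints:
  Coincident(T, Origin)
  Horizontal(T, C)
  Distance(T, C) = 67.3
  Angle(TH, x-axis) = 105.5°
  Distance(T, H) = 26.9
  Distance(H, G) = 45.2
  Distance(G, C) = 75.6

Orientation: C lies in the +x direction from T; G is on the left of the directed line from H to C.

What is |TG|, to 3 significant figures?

64.3

T is at the origin; T and C share the same y with |TC| = 67.3 and C in +x, so C = (67.3, 0). TH runs at 105.5° with |TH| = 26.9, so H = (-7.19, 25.9). G is determined by |HG| = 45.2 and |GC| = 75.6 together: it lies at the intersection of circle(H, 45.2) and circle(C, 75.6). With |HC| = 78.9, the foot of the radical line on HC is 16.2 from H and the perpendicular offset is √(45.2² − 16.2²) = 42.2. Taking the left-of-HC solution: G = (21.9, 60.5).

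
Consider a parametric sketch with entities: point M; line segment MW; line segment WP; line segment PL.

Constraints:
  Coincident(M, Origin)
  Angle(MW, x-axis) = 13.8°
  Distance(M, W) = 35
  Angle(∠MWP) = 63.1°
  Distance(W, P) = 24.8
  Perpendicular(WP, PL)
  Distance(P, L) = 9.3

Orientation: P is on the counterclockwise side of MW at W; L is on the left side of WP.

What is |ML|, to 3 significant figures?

23.7

M is at the origin; MW runs at 13.8° with length 35.0, so W = 35.0·(cos 13.8°, sin 13.8°) = (34.0, 8.35). ∠MWP = 63.1°, so WP runs at 13.8° + (180° − 63.1°) = 131° from the x-axis; with |WP| = 24.8, P = W + 24.8·(cos 131°, sin 131°) = (17.8, 27.2). WP ⟂ PL; with |PL| = 9.3 on the left of WP, L = P + 9.3·(-0.758, -0.652) = (10.8, 21.1). Then |ML| = |L − M| = 23.7.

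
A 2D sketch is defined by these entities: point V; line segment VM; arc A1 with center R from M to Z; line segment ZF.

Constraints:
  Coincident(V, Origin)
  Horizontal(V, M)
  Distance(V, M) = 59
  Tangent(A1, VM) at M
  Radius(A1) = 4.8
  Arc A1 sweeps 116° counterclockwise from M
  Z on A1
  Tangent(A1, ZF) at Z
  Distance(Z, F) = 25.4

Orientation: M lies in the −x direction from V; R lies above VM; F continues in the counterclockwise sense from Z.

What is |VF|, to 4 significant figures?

72.22

V is at the origin; V and M share the same y with |VM| = 59.0 and M on the −x side, so M = (-59.00, 0.000). Since A1 is tangent to VM there, RM ⟂ VM, so R = M + (0, 4.8) = (-59.00, 4.800). On A1, M sits at bearing -90° from R; a 116° counterclockwise sweep puts Z at bearing 26°, so Z = R + 4.8·(cos 26°, sin 26°) = (-54.69, 6.904). A1 meets ZF tangentially, so RZ is at right angles to ZF, so ZF runs along (−sin 26°, cos 26°); with |ZF| = 25.4, F = (-65.82, 29.73). Then |VF| = |F − V| = 72.22.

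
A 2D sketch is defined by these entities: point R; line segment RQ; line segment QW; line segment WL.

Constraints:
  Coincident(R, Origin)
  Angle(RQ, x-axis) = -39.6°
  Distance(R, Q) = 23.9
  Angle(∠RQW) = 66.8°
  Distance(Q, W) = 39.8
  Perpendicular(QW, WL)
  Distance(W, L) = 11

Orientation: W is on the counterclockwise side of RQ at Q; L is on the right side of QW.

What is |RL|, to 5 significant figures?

44.834

R is at the origin; RQ runs at -39.6° with length 23.9, so Q = 23.9·(cos -39.6°, sin -39.6°) = (18.415, -15.234). ∠RQW = 66.8°, so QW runs at -39.6° + (180° − 66.8°) = 73.600° from the x-axis; with |QW| = 39.8, W = Q + 39.8·(cos 73.600°, sin 73.600°) = (29.652, 22.946). QW ⟂ WL; with |WL| = 11.0 on the right of QW, L = W + 11.0·(0.95931, -0.28234) = (40.205, 19.841). Then |RL| = |L − R| = 44.834.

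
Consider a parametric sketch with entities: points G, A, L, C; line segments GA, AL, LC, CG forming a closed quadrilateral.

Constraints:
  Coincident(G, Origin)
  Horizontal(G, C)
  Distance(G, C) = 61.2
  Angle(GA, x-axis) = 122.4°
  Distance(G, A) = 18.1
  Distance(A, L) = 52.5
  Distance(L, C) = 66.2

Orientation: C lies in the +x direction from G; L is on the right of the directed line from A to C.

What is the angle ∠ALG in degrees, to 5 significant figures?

8.1184°

Checks: |AL| = 52.50 ✓; |LC| = 66.20 ✓.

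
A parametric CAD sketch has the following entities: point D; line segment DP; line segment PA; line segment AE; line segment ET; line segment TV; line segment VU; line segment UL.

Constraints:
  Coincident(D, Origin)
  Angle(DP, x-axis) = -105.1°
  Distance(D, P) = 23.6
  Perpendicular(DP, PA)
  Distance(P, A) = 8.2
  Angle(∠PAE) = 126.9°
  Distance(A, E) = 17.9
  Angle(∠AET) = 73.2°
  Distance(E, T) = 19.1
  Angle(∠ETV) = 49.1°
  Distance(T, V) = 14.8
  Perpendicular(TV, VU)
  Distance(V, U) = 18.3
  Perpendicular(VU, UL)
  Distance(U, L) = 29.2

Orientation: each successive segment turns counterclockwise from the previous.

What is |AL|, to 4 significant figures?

41.12

D is at the origin; DP runs at -105.1° with length 23.6, so P = (-6.148, -22.79). DP ⟂ PA, so PA runs at -15.10°; with |PA| = 8.2, A = (1.769, -24.92). ∠PAE = 126.9° gives AE at 38.00° from the x-axis; with |AE| = 17.9, E = (15.87, -13.90). ∠AET = 73.2° gives ET at 144.8° from the x-axis; with |ET| = 19.1, T = (0.2669, -2.891). ∠ETV = 49.1° gives TV at -84.30° from the x-axis; with |TV| = 14.8, V = (1.737, -17.62). TV ⟂ VU, so VU runs at 5.700°; with |VU| = 18.3, U = (19.95, -15.80). The perpendicularity gives UL at right angles to VU, so UL runs at 95.70°; with |UL| = 29.2, L = (17.05, 13.26). Then |AL| = |L − A| = 41.12.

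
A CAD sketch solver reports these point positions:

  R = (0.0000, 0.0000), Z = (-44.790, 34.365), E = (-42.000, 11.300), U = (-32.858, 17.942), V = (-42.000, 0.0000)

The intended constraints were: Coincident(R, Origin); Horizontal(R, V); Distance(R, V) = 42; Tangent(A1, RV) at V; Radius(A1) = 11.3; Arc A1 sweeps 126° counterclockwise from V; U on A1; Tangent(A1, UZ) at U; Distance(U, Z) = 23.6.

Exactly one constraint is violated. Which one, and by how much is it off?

Distance(U, Z) = 23.6 — off by 3.30.

R = (0.00, 0.00) ✓; R.y = 0.00, V.y = 0.00 ✓; |RV| = 42.00 ✓; ∠(EV, VR) = 90.00° ✓; |EV| = 11.30 ✓; bearing(E→U) − bearing(E→V) = 126.0° ✓; |EU| = 11.30 ✓; ∠(EU, UZ) = 90.00° ✓; |UZ| = 20.30 ✗.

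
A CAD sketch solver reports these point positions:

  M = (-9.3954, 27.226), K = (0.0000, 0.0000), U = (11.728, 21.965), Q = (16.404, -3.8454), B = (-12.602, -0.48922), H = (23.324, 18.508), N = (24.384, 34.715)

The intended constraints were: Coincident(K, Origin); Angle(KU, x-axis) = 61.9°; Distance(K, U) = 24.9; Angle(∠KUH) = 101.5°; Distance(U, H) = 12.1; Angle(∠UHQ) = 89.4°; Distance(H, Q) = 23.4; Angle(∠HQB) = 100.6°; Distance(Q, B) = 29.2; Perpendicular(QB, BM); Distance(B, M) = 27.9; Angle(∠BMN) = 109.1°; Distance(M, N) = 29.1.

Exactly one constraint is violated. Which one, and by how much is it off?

Distance(M, N) = 29.1 — off by 5.50.

K = (0.00, 0.00) ✓; KU at 61.90° ✓; |KU| = 24.90 ✓; ∠KUH = 101.5° ✓; |UH| = 12.10 ✓; ∠UHQ = 89.40° ✓; |HQ| = 23.40 ✓; ∠HQB = 100.6° ✓; |QB| = 29.20 ✓; ∠(QB, BM) = 90.00° ✓; |BM| = 27.90 ✓; ∠BMN = 109.1° ✓; |MN| = 34.60 ✗.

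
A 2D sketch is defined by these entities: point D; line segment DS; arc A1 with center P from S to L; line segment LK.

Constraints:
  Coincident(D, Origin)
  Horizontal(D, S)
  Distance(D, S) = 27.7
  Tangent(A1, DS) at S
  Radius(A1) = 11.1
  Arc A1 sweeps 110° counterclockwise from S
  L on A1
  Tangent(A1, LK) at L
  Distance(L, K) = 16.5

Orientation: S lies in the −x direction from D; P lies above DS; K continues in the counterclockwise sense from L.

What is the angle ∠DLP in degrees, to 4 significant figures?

119.2°

D is at the origin; D and S share the same y with |DS| = 27.7 and S on the −x side, so S = (-27.70, 0.000). Since A1 is tangent to DS there, PS ⟂ DS, so P = S + (0, 11.1) = (-27.70, 11.10). On A1, S sits at bearing -90° from P; a 110° counterclockwise sweep puts L at bearing 20°, so L = P + 11.1·(cos 20°, sin 20°) = (-17.27, 14.90). Then cos ∠DLP = LD·LP / (|LD||LP|), giving 119.2°.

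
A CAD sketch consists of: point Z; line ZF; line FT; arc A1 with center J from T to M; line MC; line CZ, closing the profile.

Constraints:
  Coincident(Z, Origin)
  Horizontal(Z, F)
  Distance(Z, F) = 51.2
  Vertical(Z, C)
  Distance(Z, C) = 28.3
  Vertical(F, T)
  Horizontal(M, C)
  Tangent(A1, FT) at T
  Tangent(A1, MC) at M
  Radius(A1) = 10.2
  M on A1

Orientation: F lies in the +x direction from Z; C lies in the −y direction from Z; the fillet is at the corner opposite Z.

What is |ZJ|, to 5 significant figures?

44.818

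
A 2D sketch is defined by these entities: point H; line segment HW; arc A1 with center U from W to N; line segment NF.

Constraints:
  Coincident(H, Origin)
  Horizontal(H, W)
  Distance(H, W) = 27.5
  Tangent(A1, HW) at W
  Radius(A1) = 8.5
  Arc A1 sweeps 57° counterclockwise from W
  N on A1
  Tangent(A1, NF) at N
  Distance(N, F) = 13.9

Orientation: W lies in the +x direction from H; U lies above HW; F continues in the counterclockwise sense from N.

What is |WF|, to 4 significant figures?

21.38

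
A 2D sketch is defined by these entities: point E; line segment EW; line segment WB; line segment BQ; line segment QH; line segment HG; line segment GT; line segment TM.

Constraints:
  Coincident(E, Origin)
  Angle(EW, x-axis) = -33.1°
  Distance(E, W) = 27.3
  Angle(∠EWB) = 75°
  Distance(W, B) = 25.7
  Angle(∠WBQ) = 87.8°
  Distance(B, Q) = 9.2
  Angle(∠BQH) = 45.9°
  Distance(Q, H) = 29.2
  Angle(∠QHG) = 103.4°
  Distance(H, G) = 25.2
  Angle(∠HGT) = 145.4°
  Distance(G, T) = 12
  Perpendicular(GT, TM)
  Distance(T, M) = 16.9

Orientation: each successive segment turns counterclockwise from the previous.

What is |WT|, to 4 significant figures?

48.12

E is at the origin; EW runs at -33.1° with length 27.3, so W = (22.87, -14.91). ∠EWB = 75.0° gives WB at 71.90° from the x-axis; with |WB| = 25.7, B = (30.85, 9.520). ∠WBQ = 87.8° gives BQ at 164.1° from the x-axis; with |BQ| = 9.2, Q = (22.01, 12.04). ∠BQH = 45.9° gives QH at -61.80° from the x-axis; with |QH| = 29.2, H = (35.80, -13.69). ∠QHG = 103.4° gives HG at 14.80° from the x-axis; with |HG| = 25.2, G = (60.17, -7.257). ∠HGT = 145.4° gives GT at 49.40° from the x-axis; with |GT| = 12.0, T = (67.98, 1.855). Then |WT| = |T − W| = 48.12.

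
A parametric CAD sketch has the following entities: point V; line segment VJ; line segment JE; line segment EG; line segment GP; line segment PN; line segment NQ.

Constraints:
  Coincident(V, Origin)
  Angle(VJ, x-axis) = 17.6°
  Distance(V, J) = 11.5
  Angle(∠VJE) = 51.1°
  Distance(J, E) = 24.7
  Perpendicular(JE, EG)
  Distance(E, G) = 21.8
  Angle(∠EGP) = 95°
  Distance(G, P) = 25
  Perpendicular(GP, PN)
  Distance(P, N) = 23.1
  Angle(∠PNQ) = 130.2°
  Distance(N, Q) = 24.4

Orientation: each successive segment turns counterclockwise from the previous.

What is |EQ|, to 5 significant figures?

19.021

The perpendicularity gives PN at right angles to GP, so PN runs at 51.500°; with |PN| = 23.1, N = (12.278, 1.4468). ∠PNQ = 130.2° gives NQ at 101.30° from the x-axis; with |NQ| = 24.4, Q = (7.4967, 25.374). Then |EQ| = |Q − E| = 19.021.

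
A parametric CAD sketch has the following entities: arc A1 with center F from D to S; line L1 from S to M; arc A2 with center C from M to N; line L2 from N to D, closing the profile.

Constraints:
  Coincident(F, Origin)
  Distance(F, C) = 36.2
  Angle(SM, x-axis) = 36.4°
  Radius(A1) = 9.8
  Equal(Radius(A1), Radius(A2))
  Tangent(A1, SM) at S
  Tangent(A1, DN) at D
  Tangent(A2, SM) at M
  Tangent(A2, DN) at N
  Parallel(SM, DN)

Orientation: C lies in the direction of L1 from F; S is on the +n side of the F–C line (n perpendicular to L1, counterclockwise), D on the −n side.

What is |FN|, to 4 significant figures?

37.50

The slot axis is L1's direction at 36.4°, so u = (cos 36.4°, sin 36.4°) = (0.8049, 0.5934) and n = (−sin 36.4°, cos 36.4°) = (-0.5934, 0.8049). F is at the origin and C lies 36.2 along u from F, so C = 36.2·u = (29.14, 21.48). Tangency of A1 to both parallel lines with radius 9.8 puts S and D at F ± 9.8·n: S = (-5.816, 7.888), D = (5.816, -7.888). Equal radii place M and N the same way about C: M = C + 9.8·n = (23.32, 29.37), N = C − 9.8·n = (34.95, 13.59). Then |FN| = |N − F| = 37.50.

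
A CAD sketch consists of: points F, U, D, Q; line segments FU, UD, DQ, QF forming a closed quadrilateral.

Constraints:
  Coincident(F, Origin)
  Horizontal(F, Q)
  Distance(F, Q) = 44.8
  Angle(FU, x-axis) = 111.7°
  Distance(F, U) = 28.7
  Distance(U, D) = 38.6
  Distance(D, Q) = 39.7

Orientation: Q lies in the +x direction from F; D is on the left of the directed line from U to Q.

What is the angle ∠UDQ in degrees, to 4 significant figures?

103.5°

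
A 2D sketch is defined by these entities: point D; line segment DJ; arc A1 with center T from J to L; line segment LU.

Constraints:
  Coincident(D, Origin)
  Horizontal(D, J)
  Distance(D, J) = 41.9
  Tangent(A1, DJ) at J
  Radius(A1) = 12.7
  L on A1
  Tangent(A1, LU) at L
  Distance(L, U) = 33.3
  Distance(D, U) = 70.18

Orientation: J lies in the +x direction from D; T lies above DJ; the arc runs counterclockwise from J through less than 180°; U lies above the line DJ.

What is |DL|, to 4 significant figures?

56.23

D is at the origin; D and J share the same y with |DJ| = 41.9 and J on the +x side, so J = (41.90, 0.000). A1 meets DJ tangentially, so TJ is at right angles to DJ, so T = J + (0, 12.7) = (41.90, 12.70). Since TL ⟂ LU (tangency), |TU| = √(12.7² + 33.3²) = 35.64 regardless of where L sits on A1. So U lies on both circle(D, 70.18) and circle(T, 35.64); the above-DJ intersection is U = (52.31, 46.79). L is the foot of the tangent from U: L = (54.57, 13.56).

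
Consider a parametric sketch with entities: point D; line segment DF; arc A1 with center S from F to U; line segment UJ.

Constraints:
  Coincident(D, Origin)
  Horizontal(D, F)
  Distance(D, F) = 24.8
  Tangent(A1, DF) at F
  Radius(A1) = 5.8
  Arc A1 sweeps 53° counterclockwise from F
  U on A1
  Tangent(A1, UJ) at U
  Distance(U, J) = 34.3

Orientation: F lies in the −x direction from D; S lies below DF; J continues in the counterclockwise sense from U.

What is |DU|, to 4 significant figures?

29.52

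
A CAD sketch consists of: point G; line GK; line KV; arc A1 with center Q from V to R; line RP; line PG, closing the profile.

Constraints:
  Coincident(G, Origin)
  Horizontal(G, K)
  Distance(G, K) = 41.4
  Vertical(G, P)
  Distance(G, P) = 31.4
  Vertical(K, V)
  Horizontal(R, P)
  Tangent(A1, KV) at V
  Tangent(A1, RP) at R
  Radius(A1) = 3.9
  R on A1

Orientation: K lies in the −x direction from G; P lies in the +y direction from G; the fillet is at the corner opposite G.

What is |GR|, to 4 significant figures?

48.91

The virtual corner opposite G is at (-41.40, 31.40). A1 meets KV tangentially, so QV is at right angles to KV and tangency of A1 to RP means the radius QR is perpendicular to RP, with radius 3.9, so the center Q sits 3.9 in from both sides at Q = (-37.50, 27.50). That places the tangent points at V = (-41.40, 27.50) on KV and R = (-37.50, 31.40) on RP. Then |GR| = |R − G| = 48.91.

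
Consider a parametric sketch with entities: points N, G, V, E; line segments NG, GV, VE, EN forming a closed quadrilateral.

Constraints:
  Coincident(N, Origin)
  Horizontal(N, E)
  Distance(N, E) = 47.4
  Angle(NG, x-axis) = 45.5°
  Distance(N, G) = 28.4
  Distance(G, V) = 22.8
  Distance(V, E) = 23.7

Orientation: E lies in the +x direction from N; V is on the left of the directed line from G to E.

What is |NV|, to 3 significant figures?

48.4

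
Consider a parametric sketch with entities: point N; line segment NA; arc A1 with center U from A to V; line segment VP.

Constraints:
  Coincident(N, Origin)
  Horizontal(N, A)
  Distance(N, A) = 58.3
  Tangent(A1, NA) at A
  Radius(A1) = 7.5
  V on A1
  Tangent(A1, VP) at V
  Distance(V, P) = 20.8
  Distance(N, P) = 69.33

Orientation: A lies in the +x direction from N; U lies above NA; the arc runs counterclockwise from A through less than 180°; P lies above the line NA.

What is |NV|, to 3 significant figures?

66.3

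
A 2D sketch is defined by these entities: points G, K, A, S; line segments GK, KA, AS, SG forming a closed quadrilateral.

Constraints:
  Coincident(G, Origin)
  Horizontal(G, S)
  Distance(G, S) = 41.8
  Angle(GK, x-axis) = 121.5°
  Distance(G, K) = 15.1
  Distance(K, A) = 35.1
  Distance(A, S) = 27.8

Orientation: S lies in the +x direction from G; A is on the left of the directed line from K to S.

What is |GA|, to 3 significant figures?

34.4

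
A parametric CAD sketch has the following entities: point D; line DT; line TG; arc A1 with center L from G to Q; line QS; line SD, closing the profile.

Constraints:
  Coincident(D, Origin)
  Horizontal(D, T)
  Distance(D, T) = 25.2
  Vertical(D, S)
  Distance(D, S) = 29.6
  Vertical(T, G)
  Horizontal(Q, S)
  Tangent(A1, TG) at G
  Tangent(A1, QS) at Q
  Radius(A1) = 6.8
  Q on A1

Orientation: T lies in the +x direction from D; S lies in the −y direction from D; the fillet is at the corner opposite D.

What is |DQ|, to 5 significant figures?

34.853

The virtual corner opposite D is at (25.200, -29.600). Tangency of A1 to TG means the radius LG is perpendicular to TG and A1 meets QS tangentially, so LQ is at right angles to QS, with radius 6.8, so the center L sits 6.8 in from both sides at L = (18.400, -22.800). That places the tangent points at G = (25.200, -22.800) on TG and Q = (18.400, -29.600) on QS. Then |DQ| = |Q − D| = 34.853.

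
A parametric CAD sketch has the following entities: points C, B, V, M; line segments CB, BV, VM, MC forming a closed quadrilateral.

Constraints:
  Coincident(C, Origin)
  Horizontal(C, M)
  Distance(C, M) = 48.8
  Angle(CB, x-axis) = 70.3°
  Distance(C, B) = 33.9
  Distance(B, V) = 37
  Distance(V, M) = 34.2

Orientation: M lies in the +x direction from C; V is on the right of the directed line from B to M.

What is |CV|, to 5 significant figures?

15.742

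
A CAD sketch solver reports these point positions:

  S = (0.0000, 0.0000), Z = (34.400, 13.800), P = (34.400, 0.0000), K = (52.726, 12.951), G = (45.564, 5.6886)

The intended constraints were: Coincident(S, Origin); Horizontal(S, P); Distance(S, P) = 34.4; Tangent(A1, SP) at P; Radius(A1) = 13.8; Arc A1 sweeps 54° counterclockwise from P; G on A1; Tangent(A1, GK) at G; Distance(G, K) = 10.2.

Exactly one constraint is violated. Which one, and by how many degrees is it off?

Tangent(A1, GK) at G — off by 8.60°.

S = (0.00, 0.00) ✓; S.y = 0.00, P.y = 0.00 ✓; |SP| = 34.40 ✓; ∠(ZP, PS) = 90.00° ✓; |ZP| = 13.80 ✓; bearing(Z→G) − bearing(Z→P) = 54.00° ✓; |ZG| = 13.80 ✓; ∠(ZG, GK) = 98.60° ✗; |GK| = 10.20 ✓.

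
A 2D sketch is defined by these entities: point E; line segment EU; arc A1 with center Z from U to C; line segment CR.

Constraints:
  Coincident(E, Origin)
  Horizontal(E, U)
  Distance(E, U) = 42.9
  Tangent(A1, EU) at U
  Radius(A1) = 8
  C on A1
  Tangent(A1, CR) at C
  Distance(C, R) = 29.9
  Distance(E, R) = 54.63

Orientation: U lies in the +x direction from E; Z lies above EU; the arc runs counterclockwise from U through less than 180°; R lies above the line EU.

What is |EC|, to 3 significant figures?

51.5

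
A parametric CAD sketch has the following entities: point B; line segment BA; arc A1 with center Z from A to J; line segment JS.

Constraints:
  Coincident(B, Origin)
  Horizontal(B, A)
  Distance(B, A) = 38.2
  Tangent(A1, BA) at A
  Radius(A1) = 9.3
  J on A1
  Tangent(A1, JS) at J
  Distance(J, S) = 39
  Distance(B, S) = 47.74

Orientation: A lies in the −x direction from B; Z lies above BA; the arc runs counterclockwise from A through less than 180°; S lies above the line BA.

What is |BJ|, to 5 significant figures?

30.029

B is at the origin; B and A share the same y with |BA| = 38.2 and A on the −x side, so A = (-38.200, 0.0000). Tangency of A1 to BA means the radius ZA is perpendicular to BA, so Z = A + (0, 9.3) = (-38.200, 9.3000). Since ZJ ⟂ JS (tangency), |ZS| = √(9.3² + 39.0²) = 40.094 regardless of where J sits on A1. So S lies on both circle(B, 47.74) and circle(Z, 40.094); the above-BA intersection is S = (-18.287, 44.099). J is the foot of the tangent from S: J = (-29.277, 6.6793).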